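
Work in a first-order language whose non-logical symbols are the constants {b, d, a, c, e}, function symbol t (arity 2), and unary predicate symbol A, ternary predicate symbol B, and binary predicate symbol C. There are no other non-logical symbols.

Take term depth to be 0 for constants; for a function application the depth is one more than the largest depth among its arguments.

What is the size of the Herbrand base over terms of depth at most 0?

First count ground terms of depth ≤ 0.
Count level by level. With function symbols t/2, the terms of depth ≤ k are the 5 constants together with each function applied to depth-≤(k−1) tuples, so N_k = 5 + N_{k-1}^2.
N_0 = 5
Explicitly: b, d, a, c, e.
So |H| = 5.
Ground atoms are formed by filling each argument slot of a predicate with a term from H, so an r-ary predicate gives |H|^r atoms:
  A: 5;  B: 5^3 = 125;  C: 5^2 = 25
Total ground atoms: 5 + 125 + 25 = 155.

155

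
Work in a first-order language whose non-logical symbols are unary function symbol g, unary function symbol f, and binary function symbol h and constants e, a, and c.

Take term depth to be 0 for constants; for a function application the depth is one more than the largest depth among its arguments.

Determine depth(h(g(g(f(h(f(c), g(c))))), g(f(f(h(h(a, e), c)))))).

depth(f(c)) = 1 + depth(c) = 1 + 0 = 1
depth(g(c)) = 1 + depth(c) = 1 + 0 = 1
depth(h(f(c), g(c))) = 1 + max(1, 1) = 2
depth(f(h(f(c), g(c)))) = 1 + depth(h(f(c), g(c))) = 1 + 2 = 3
depth(g(f(h(f(c), g(c))))) = 1 + depth(f(h(f(c), g(c)))) = 1 + 3 = 4
depth(g(g(f(h(f(c), g(c)))))) = 1 + depth(g(f(h(f(c), g(c))))) = 1 + 4 = 5
depth(h(a, e)) = 1 + max(0, 0) = 1
depth(h(h(a, e), c)) = 1 + max(1, 0) = 2
depth(f(h(h(a, e), c))) = 1 + depth(h(h(a, e), c)) = 1 + 2 = 3
depth(f(f(h(h(a, e), c)))) = 1 + depth(f(h(h(a, e), c))) = 1 + 3 = 4
depth(g(f(f(h(h(a, e), c))))) = 1 + depth(f(f(h(h(a, e), c)))) = 1 + 4 = 5
depth(h(g(g(f(h(f(c), g(c))))), g(f(f(h(h(a, e), c)))))) = 1 + max(5, 5) = 6

6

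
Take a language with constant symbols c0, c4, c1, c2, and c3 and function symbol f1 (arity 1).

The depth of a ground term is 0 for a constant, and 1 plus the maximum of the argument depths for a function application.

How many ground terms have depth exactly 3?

5

Count level by level. With function symbols f1/1, the terms of depth ≤ k are the 5 constants together with each function applied to depth-≤(k−1) tuples, so N_k = 5 + N_{k-1}.
N_0 = 5
N_1 = 5 + 5 = 10
N_2 = 5 + 10 = 15
N_3 = 5 + 15 = 20
Terms of depth exactly 3: N_3 − N_2 = 20 − 15 = 5.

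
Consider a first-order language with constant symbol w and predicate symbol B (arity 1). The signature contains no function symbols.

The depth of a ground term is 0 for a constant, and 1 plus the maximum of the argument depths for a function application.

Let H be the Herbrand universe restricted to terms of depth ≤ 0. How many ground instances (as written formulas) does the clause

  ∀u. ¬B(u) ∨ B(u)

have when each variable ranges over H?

Ground terms of depth ≤ 0:
  With no function symbols every ground term is a constant, so there is exactly 1 ground term at every depth bound.
  N_0 = 1
  Explicitly: w.
So there is exactly 1 ground term available for substitution.
The variable u ranges independently over the available ground terms, and distinct assignments produce distinct instances.
Number of ground instances = 1.

1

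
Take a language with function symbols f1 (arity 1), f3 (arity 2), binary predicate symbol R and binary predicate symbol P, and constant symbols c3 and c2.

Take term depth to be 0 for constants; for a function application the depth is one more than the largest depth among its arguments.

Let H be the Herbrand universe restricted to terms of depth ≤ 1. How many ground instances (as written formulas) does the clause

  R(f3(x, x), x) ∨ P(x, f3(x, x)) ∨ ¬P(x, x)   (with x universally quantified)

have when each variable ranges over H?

Ground terms of depth ≤ 1:
  Let N_k count ground terms of depth at most k. Each non-constant term of depth ≤ k is some function symbol applied to depth-≤(k−1) arguments, giving N_k = 2 + N_{k-1} + N_{k-1}^2.
  N_0 = 2
  N_1 = 2 + 2 + 2^2 = 8
  Explicitly: c3, c2, f1(c3), f1(c2), f3(c3, c3), f3(c3, c2), f3(c2, c3), f3(c2, c2).
So there are 8 ground terms available for substitution.
The body mentions the single quantified variable x; since ground terms form a free algebra, no two substitutions collapse to the same formula.
Number of ground instances = 8.

8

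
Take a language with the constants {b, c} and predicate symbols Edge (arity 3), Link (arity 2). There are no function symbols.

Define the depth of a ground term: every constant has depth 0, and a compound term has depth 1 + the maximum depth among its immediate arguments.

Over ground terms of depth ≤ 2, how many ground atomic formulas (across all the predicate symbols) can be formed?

First count ground terms of depth ≤ 2.
With no function symbols every ground term is a constant, so there are exactly 2 ground terms at every depth bound.
N_0 = 2
N_1 = 2
N_2 = 2
So |H| = 2.
Each predicate of arity r yields |H|^r ground atoms (one per choice of an r-tuple from H):
  Edge: 2^3 = 8;  Link: 2^2 = 4
Total ground atoms: 8 + 4 = 12.

12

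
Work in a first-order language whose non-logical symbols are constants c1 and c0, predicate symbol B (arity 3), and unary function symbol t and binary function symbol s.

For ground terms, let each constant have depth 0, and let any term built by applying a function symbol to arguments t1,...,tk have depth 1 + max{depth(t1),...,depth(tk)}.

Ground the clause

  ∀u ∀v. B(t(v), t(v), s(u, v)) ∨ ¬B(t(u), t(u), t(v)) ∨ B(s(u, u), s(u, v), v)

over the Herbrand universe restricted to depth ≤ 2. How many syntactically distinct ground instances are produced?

5476

Ground terms of depth ≤ 2:
  Write N_k for the number of ground terms of depth ≤ k. A term of depth ≤ k is either a constant or a function symbol applied to arguments of depth ≤ k−1, so N_k = 2 + N_{k-1} + N_{k-1}^2.
  N_0 = 2
  N_1 = 2 + 2 + 2^2 = 8
  N_2 = 2 + 8 + 8^2 = 74
So there are 74 ground terms available for substitution.
The body mentions every one of the 2 quantified variables; since ground terms form a free algebra, no two substitutions collapse to the same formula.
Number of ground instances = 74^2 = 5476.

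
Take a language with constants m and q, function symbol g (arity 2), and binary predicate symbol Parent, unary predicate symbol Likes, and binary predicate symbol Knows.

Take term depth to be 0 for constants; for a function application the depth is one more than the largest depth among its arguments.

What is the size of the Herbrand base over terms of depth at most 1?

First count ground terms of depth ≤ 1.
Let N_k = |{terms of depth ≤ k}|. Then N_0 = 2 and N_k = 2 + N_{k-1}^2 for k ≥ 1 (one summand per function symbol, arity giving the exponent).
N_0 = 2
N_1 = 2 + 2^2 = 6
So |H| = 6.
Ground atoms are formed by filling each argument slot of a predicate with a term from H, so an r-ary predicate gives |H|^r atoms:
  Parent: 6^2 = 36;  Likes: 6;  Knows: 6^2 = 36
Total ground atoms: 36 + 6 + 36 = 78.

78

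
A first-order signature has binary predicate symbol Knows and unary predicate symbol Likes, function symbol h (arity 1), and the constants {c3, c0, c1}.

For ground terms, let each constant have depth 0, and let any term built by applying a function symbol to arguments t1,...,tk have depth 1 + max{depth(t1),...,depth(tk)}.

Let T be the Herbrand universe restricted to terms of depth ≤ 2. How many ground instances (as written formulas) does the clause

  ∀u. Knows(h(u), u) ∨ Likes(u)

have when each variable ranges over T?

9

Ground terms of depth ≤ 2:
  Count level by level. With function symbols h/1, the terms of depth ≤ k are the 3 constants together with each function applied to depth-≤(k−1) tuples, so N_k = 3 + N_{k-1}.
  N_0 = 3
  N_1 = 3 + 3 = 6
  N_2 = 3 + 6 = 9
  Explicitly: c3, c0, c1, h(c3), h(c0), h(c1), h(h(c3)), h(h(c0)), h(h(c1)).
So there are 9 ground terms available for substitution.
The clause has 1 distinct variable (u), which appears in the body. In the free term algebra distinct substitutions yield syntactically distinct ground instances.
Number of ground instances = 9.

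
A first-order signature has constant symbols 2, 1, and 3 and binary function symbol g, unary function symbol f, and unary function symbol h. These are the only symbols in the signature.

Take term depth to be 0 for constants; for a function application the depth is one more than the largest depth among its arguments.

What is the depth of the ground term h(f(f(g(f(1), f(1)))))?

5

depth(f(1)) = 1 + depth(1) = 1 + 0 = 1
depth(g(f(1), f(1))) = 1 + max(1, 1) = 2
depth(f(g(f(1), f(1)))) = 1 + depth(g(f(1), f(1))) = 1 + 2 = 3
depth(f(f(g(f(1), f(1))))) = 1 + depth(f(g(f(1), f(1)))) = 1 + 3 = 4
depth(h(f(f(g(f(1), f(1)))))) = 1 + depth(f(f(g(f(1), f(1))))) = 1 + 4 = 5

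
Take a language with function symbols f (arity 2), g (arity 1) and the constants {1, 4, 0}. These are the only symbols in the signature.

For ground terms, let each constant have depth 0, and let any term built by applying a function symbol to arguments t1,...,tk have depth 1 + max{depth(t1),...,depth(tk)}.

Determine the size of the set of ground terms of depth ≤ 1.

15

Let N_k = |{terms of depth ≤ k}|. Then N_0 = 3 and N_k = 3 + N_{k-1}^2 + N_{k-1} for k ≥ 1 (one summand per function symbol, arity giving the exponent).
N_0 = 3
N_1 = 3 + 3^2 + 3 = 15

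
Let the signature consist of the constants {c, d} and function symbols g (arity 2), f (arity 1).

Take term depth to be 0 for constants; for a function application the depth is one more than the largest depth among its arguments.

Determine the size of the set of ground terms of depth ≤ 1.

Write N_k for the number of ground terms of depth ≤ k. A term of depth ≤ k is either a constant or a function symbol applied to arguments of depth ≤ k−1, so N_k = 2 + N_{k-1}^2 + N_{k-1}.
N_0 = 2
N_1 = 2 + 2^2 + 2 = 8
Explicitly: c, d, g(c, c), g(c, d), g(d, c), g(d, d), f(c), f(d).

8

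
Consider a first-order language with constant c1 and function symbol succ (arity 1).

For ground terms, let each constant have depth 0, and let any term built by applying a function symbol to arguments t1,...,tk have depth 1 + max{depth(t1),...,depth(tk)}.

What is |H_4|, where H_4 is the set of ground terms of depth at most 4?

Write N_k for the number of ground terms of depth ≤ k. A term of depth ≤ k is either a constant or a function symbol applied to arguments of depth ≤ k−1, so N_k = 1 + N_{k-1}.
N_0 = 1
N_1 = 1 + 1 = 2
N_2 = 1 + 2 = 3
N_3 = 1 + 3 = 4
N_4 = 1 + 4 = 5
Explicitly: c1, succ(c1), succ(succ(c1)), succ(succ(succ(c1))), succ(succ(succ(succ(c1)))).

5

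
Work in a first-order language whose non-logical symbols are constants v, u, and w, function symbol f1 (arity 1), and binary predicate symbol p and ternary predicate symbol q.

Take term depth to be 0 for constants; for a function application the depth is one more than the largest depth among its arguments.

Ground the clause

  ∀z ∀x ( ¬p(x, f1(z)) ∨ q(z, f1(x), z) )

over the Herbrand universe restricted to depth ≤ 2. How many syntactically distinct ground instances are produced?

81

Ground terms of depth ≤ 2:
  Let N_k count ground terms of depth at most k. Each non-constant term of depth ≤ k is some function symbol applied to depth-≤(k−1) arguments, giving N_k = 3 + N_{k-1}.
  N_0 = 3
  N_1 = 3 + 3 = 6
  N_2 = 3 + 6 = 9
  Explicitly: v, u, w, f1(v), f1(u), f1(w), f1(f1(v)), f1(f1(u)), f1(f1(w)).
So there are 9 ground terms available for substitution.
The body mentions every one of the 2 quantified variables; since ground terms form a free algebra, no two substitutions collapse to the same formula.
Number of ground instances = 9^2 = 81.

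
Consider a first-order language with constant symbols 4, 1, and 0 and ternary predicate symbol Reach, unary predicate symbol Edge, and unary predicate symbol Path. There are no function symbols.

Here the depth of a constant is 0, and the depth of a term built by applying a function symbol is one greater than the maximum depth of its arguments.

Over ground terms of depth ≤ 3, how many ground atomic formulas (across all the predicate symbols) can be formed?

33

First count ground terms of depth ≤ 3.
With no function symbols every ground term is a constant, so there are exactly 3 ground terms at every depth bound.
N_0 = 3
N_1 = 3
N_2 = 3
N_3 = 3
Explicitly: 4, 1, 0.
So |H| = 3.
For each predicate symbol, the number of ground atoms is |H| raised to its arity; summing:
  Reach: 3^3 = 27;  Edge: 3;  Path: 3
Total ground atoms: 27 + 3 + 3 = 33.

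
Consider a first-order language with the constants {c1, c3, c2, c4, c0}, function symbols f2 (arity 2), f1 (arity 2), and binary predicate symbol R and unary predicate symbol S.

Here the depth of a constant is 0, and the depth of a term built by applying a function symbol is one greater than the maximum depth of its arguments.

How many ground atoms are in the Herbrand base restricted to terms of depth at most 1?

3080

First count ground terms of depth ≤ 1.
If N_k denotes the number of depth-≤k ground terms, the 5 constants give N_0 = 5, and each function symbol of arity r contributes N_{k-1}^r new terms at level k: N_k = 5 + N_{k-1}^2 + N_{k-1}^2.
N_0 = 5
N_1 = 5 + 5^2 + 5^2 = 55
So |H| = 55.
A ground atom is a predicate applied to a tuple of terms from H, so the count is the sum over predicates of |H|^arity:
  R: 55^2 = 3025;  S: 55
Total ground atoms: 3025 + 55 = 3080.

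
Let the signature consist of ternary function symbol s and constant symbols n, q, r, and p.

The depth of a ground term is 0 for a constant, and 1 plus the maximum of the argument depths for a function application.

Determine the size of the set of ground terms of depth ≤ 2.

Write N_k for the number of ground terms of depth ≤ k. A term of depth ≤ k is either a constant or a function symbol applied to arguments of depth ≤ k−1, so N_k = 4 + N_{k-1}^3.
N_0 = 4
N_1 = 4 + 4^3 = 68
N_2 = 4 + 68^3 = 314436

314436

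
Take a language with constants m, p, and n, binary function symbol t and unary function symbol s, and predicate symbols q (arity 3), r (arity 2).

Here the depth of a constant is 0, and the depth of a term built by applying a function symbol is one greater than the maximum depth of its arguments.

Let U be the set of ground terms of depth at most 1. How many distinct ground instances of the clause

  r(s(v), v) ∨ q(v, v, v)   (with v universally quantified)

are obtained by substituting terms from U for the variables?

Ground terms of depth ≤ 1:
  If N_k denotes the number of depth-≤k ground terms, the 3 constants give N_0 = 3, and each function symbol of arity r contributes N_{k-1}^r new terms at level k: N_k = 3 + N_{k-1}^2 + N_{k-1}.
  N_0 = 3
  N_1 = 3 + 3^2 + 3 = 15
So there are 15 ground terms available for substitution.
There is 1 variable to instantiate (v),  occurring in at least one literal, so different choices give different ground instances.
Number of ground instances = 15.

15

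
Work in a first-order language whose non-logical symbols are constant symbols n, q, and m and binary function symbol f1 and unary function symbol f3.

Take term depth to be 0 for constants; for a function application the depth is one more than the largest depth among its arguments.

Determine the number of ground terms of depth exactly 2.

228

Write N_k for the number of ground terms of depth ≤ k. A term of depth ≤ k is either a constant or a function symbol applied to arguments of depth ≤ k−1, so N_k = 3 + N_{k-1}^2 + N_{k-1}.
N_0 = 3
N_1 = 3 + 3^2 + 3 = 15
N_2 = 3 + 15^2 + 15 = 243
Terms of depth exactly 2: N_2 − N_1 = 243 − 15 = 228.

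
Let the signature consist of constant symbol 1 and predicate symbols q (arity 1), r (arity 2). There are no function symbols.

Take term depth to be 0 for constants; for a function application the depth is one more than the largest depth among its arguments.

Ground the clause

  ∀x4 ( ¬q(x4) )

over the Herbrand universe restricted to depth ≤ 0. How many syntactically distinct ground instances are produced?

Ground terms of depth ≤ 0:
  With no function symbols every ground term is a constant, so there is exactly 1 ground term at every depth bound.
  N_0 = 1
  Explicitly: 1.
So there is exactly 1 ground term available for substitution.
The variable x4 ranges independently over the available ground terms, and distinct assignments produce distinct instances.
Number of ground instances = 1.

1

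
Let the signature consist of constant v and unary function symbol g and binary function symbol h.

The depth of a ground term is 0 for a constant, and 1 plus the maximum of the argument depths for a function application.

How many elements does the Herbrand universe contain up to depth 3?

183

Write N_k for the number of ground terms of depth ≤ k. A term of depth ≤ k is either a constant or a function symbol applied to arguments of depth ≤ k−1, so N_k = 1 + N_{k-1} + N_{k-1}^2.
N_0 = 1
N_1 = 1 + 1 + 1^2 = 3
N_2 = 1 + 3 + 3^2 = 13
N_3 = 1 + 13 + 13^2 = 183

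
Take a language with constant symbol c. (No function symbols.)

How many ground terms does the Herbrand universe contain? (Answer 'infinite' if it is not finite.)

There are no function symbols, so the only ground term is the single constant.
The Herbrand universe is {c}, finite with 1 element.

1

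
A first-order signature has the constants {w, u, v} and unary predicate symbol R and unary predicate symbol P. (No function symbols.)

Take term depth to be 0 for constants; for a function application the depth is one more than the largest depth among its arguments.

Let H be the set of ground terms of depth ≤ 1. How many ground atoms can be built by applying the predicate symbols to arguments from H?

6

First count ground terms of depth ≤ 1.
With no function symbols every ground term is a constant, so there are exactly 3 ground terms at every depth bound.
N_0 = 3
N_1 = 3
Explicitly: w, u, v.
So |H| = 3.
A ground atom is a predicate applied to a tuple of terms from H, so the count is the sum over predicates of |H|^arity:
  R: 3;  P: 3
Total ground atoms: 3 + 3 = 6.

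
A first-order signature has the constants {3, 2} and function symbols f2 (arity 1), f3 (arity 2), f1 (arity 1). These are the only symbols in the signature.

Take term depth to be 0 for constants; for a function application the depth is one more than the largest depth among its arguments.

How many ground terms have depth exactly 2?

112

Let N_k = |{terms of depth ≤ k}|. Then N_0 = 2 and N_k = 2 + N_{k-1} + N_{k-1}^2 + N_{k-1} for k ≥ 1 (one summand per function symbol, arity giving the exponent).
N_0 = 2
N_1 = 2 + 2 + 2^2 + 2 = 10
N_2 = 2 + 10 + 10^2 + 10 = 122
Terms of depth exactly 2: N_2 − N_1 = 122 − 10 = 112.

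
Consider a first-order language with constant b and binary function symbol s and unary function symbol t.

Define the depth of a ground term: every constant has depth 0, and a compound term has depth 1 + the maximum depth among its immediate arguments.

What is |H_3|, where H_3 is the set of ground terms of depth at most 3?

Let N_k count ground terms of depth at most k. Each non-constant term of depth ≤ k is some function symbol applied to depth-≤(k−1) arguments, giving N_k = 1 + N_{k-1}^2 + N_{k-1}.
N_0 = 1
N_1 = 1 + 1^2 + 1 = 3
N_2 = 1 + 3^2 + 3 = 13
N_3 = 1 + 13^2 + 13 = 183

183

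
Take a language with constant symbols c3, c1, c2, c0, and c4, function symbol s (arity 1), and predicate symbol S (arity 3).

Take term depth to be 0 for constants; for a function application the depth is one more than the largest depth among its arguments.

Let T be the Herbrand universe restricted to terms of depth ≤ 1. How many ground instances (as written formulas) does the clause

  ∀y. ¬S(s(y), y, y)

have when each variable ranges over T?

Ground terms of depth ≤ 1:
  Write N_k for the number of ground terms of depth ≤ k. A term of depth ≤ k is either a constant or a function symbol applied to arguments of depth ≤ k−1, so N_k = 5 + N_{k-1}.
  N_0 = 5
  N_1 = 5 + 5 = 10
So there are 10 ground terms available for substitution.
The variable y ranges independently over the available ground terms, and distinct assignments produce distinct instances.
Number of ground instances = 10.

10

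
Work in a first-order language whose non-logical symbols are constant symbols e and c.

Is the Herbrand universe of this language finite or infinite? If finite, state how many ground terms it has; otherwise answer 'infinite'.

2

There are no function symbols, so every ground term is one of the 2 constants.
The Herbrand universe is {e, c}, which is finite with 2 elements.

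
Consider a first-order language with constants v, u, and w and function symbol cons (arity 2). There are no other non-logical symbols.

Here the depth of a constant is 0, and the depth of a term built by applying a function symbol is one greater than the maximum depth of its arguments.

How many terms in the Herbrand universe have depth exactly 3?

Count level by level. With function symbols cons/2, the terms of depth ≤ k are the 3 constants together with each function applied to depth-≤(k−1) tuples, so N_k = 3 + N_{k-1}^2.
N_0 = 3
N_1 = 3 + 3^2 = 12
N_2 = 3 + 12^2 = 147
N_3 = 3 + 147^2 = 21612
Terms of depth exactly 3: N_3 − N_2 = 21612 − 147 = 21465.

21465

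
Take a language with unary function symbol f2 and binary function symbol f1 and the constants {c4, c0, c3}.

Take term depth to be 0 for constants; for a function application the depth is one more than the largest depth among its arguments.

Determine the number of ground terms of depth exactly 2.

Let N_k count ground terms of depth at most k. Each non-constant term of depth ≤ k is some function symbol applied to depth-≤(k−1) arguments, giving N_k = 3 + N_{k-1} + N_{k-1}^2.
N_0 = 3
N_1 = 3 + 3 + 3^2 = 15
N_2 = 3 + 15 + 15^2 = 243
Terms of depth exactly 2: N_2 − N_1 = 243 − 15 = 228.

228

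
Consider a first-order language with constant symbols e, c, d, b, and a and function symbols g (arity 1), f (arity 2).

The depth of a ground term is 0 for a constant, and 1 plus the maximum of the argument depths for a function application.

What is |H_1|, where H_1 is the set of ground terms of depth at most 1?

35

Let N_k = |{terms of depth ≤ k}|. Then N_0 = 5 and N_k = 5 + N_{k-1} + N_{k-1}^2 for k ≥ 1 (one summand per function symbol, arity giving the exponent).
N_0 = 5
N_1 = 5 + 5 + 5^2 = 35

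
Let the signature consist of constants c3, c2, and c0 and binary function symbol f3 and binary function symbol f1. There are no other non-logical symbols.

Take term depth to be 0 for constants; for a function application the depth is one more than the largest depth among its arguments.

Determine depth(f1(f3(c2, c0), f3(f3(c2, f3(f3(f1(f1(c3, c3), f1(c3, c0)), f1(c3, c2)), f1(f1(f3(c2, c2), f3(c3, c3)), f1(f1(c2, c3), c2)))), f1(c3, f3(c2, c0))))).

depth(f3(c2, c0)) = 1 + max(0, 0) = 1
depth(f1(c3, c3)) = 1 + max(0, 0) = 1
depth(f1(c3, c0)) = 1 + max(0, 0) = 1
depth(f1(f1(c3, c3), f1(c3, c0))) = 1 + max(1, 1) = 2
depth(f1(c3, c2)) = 1 + max(0, 0) = 1
depth(f3(f1(f1(c3, c3), f1(c3, c0)), f1(c3, c2))) = 1 + max(2, 1) = 3
depth(f3(c2, c2)) = 1 + max(0, 0) = 1
depth(f3(c3, c3)) = 1 + max(0, 0) = 1
depth(f1(f3(c2, c2), f3(c3, c3))) = 1 + max(1, 1) = 2
depth(f1(c2, c3)) = 1 + max(0, 0) = 1
depth(f1(f1(c2, c3), c2)) = 1 + max(1, 0) = 2
depth(f1(f1(f3(c2, c2), f3(c3, c3)), f1(f1(c2, c3), c2))) = 1 + max(2, 2) = 3
depth(f3(f3(f1(f1(c3, c3), f1(c3, c0)), f1(c3, c2)), f1(f1(f3(c2, c2), f3(c3, c3)), f1(f1(c2, c3), c2)))) = 1 + max(3, 3) = 4
depth(f3(c2, f3(f3(f1(f1(c3, c3), f1(c3, c0)), f1(c3, c2)), f1(f1(f3(c2, c2), f3(c3, c3)), f1(f1(c2, c3), c2))))) = 1 + max(0, 4) = 5
depth(f1(c3, f3(c2, c0))) = 1 + max(0, 1) = 2
depth(f3(f3(c2, f3(f3(f1(f1(c3, c3), f1(c3, c0)), f1(c3, c2)), f1(f1(f3(c2, c2), f3(c3, c3)), f1(f1(c2, c3), c2)))), f1(c3, f3(c2, c0)))) = 1 + max(5, 2) = 6
depth(f1(f3(c2, c0), f3(f3(c2, f3(f3(f1(f1(c3, c3), f1(c3, c0)), f1(c3, c2)), f1(f1(f3(c2, c2), f3(c3, c3)), f1(f1(c2, c3), c2)))), f1(c3, f3(c2, c0))))) = 1 + max(1, 6) = 7

7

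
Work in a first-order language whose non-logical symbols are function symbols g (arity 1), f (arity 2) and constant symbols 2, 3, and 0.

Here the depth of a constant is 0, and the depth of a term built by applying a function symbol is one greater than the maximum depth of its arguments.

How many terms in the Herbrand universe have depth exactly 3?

59052

Let N_k = |{terms of depth ≤ k}|. Then N_0 = 3 and N_k = 3 + N_{k-1} + N_{k-1}^2 for k ≥ 1 (one summand per function symbol, arity giving the exponent).
N_0 = 3
N_1 = 3 + 3 + 3^2 = 15
N_2 = 3 + 15 + 15^2 = 243
N_3 = 3 + 243 + 243^2 = 59295
Terms of depth exactly 3: N_3 − N_2 = 59295 − 243 = 59052.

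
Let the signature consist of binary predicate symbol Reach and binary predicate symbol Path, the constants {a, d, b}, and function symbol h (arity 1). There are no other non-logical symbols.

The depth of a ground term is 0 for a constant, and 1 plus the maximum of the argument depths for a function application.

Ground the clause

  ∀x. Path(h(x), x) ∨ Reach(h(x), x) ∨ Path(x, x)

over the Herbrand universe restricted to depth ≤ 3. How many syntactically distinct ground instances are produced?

12

Ground terms of depth ≤ 3:
  Write N_k for the number of ground terms of depth ≤ k. A term of depth ≤ k is either a constant or a function symbol applied to arguments of depth ≤ k−1, so N_k = 3 + N_{k-1}.
  N_0 = 3
  N_1 = 3 + 3 = 6
  N_2 = 3 + 6 = 9
  N_3 = 3 + 9 = 12
So there are 12 ground terms available for substitution.
The variable x ranges independently over the available ground terms, and distinct assignments produce distinct instances.
Number of ground instances = 12.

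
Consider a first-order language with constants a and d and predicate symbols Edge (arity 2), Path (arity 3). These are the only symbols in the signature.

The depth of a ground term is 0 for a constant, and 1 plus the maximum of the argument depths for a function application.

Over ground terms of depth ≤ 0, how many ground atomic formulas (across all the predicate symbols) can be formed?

12

First count ground terms of depth ≤ 0.
With no function symbols every ground term is a constant, so there are exactly 2 ground terms at every depth bound.
N_0 = 2
Explicitly: a, d.
So |H| = 2.
For each predicate symbol, the number of ground atoms is |H| raised to its arity; summing:
  Edge: 2^2 = 4;  Path: 2^3 = 8
Total ground atoms: 4 + 8 = 12.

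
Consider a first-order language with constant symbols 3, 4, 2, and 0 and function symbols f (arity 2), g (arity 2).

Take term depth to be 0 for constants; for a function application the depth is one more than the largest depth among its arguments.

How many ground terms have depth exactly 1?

Let N_k = |{terms of depth ≤ k}|. Then N_0 = 4 and N_k = 4 + N_{k-1}^2 + N_{k-1}^2 for k ≥ 1 (one summand per function symbol, arity giving the exponent).
N_0 = 4
N_1 = 4 + 4^2 + 4^2 = 36
Terms of depth exactly 1: N_1 − N_0 = 36 − 4 = 32.

32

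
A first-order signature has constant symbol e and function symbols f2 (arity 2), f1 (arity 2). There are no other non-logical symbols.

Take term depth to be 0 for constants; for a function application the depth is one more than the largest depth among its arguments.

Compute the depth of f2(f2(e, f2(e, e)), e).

3

depth(f2(e, e)) = 1 + max(0, 0) = 1
depth(f2(e, f2(e, e))) = 1 + max(0, 1) = 2
depth(f2(f2(e, f2(e, e)), e)) = 1 + max(2, 0) = 3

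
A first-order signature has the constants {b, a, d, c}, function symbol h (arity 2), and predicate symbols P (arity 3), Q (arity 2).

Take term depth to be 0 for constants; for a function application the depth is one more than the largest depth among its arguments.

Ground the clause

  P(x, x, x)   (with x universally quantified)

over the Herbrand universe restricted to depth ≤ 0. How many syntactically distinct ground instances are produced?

Ground terms of depth ≤ 0:
  Let N_k = |{terms of depth ≤ k}|. Then N_0 = 4 and N_k = 4 + N_{k-1}^2 for k ≥ 1 (one summand per function symbol, arity giving the exponent).
  N_0 = 4
So there are 4 ground terms available for substitution.
The variable x ranges independently over the available ground terms, and distinct assignments produce distinct instances.
Number of ground instances = 4.

4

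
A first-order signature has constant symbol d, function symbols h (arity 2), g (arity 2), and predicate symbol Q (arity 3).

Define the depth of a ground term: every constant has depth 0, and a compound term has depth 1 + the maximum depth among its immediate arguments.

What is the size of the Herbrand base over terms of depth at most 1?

27

First count ground terms of depth ≤ 1.
If N_k denotes the number of depth-≤k ground terms, the 1 constant gives N_0 = 1, and each function symbol of arity r contributes N_{k-1}^r new terms at level k: N_k = 1 + N_{k-1}^2 + N_{k-1}^2.
N_0 = 1
N_1 = 1 + 1^2 + 1^2 = 3
Explicitly: d, h(d, d), g(d, d).
So |H| = 3.
Ground atoms are formed by filling each argument slot of a predicate with a term from H, so an r-ary predicate gives |H|^r atoms:
  Q: 3^3 = 27
Total ground atoms: 27.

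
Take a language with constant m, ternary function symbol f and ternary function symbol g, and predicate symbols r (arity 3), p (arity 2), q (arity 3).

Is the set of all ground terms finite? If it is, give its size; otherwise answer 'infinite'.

The signature has at least one function symbol (f, arity 3) and at least one constant (m).
Iterating f gives infinitely many distinct ground terms: m, f(m, m, m), f(f(m, m, m), f(m, m, m), f(m, m, m)), ...
So the Herbrand universe is infinite.

infinite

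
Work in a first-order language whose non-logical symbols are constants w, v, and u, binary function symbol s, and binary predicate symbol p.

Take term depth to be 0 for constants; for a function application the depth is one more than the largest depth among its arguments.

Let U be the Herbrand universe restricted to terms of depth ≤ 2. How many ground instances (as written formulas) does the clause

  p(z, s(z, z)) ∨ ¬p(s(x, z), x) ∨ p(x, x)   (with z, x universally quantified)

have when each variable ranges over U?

Ground terms of depth ≤ 2:
  Write N_k for the number of ground terms of depth ≤ k. A term of depth ≤ k is either a constant or a function symbol applied to arguments of depth ≤ k−1, so N_k = 3 + N_{k-1}^2.
  N_0 = 3
  N_1 = 3 + 3^2 = 12
  N_2 = 3 + 12^2 = 147
So there are 147 ground terms available for substitution.
The body mentions every one of the 2 quantified variables; since ground terms form a free algebra, no two substitutions collapse to the same formula.
Number of ground instances = 147^2 = 21609.

21609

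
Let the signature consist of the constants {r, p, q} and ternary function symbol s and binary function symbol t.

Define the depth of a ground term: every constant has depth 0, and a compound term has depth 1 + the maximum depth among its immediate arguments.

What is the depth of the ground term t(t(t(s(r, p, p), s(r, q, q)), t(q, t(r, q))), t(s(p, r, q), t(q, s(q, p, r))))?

4

depth(s(r, p, p)) = 1 + max(0, 0, 0) = 1
depth(s(r, q, q)) = 1 + max(0, 0, 0) = 1
depth(t(s(r, p, p), s(r, q, q))) = 1 + max(1, 1) = 2
depth(t(r, q)) = 1 + max(0, 0) = 1
depth(t(q, t(r, q))) = 1 + max(0, 1) = 2
depth(t(t(s(r, p, p), s(r, q, q)), t(q, t(r, q)))) = 1 + max(2, 2) = 3
depth(s(p, r, q)) = 1 + max(0, 0, 0) = 1
depth(s(q, p, r)) = 1 + max(0, 0, 0) = 1
depth(t(q, s(q, p, r))) = 1 + max(0, 1) = 2
depth(t(s(p, r, q), t(q, s(q, p, r)))) = 1 + max(1, 2) = 3
depth(t(t(t(s(r, p, p), s(r, q, q)), t(q, t(r, q))), t(s(p, r, q), t(q, s(q, p, r))))) = 1 + max(3, 3) = 4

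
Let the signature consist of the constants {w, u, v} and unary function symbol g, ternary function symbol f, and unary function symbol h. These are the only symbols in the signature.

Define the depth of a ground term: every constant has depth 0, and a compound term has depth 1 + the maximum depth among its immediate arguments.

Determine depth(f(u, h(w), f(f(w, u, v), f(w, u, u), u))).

depth(h(w)) = 1 + depth(w) = 1 + 0 = 1
depth(f(w, u, v)) = 1 + max(0, 0, 0) = 1
depth(f(w, u, u)) = 1 + max(0, 0, 0) = 1
depth(f(f(w, u, v), f(w, u, u), u)) = 1 + max(1, 1, 0) = 2
depth(f(u, h(w), f(f(w, u, v), f(w, u, u), u))) = 1 + max(0, 1, 2) = 3

3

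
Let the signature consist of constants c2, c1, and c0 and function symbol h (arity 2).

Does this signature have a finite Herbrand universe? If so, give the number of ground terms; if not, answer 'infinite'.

The signature has at least one function symbol (h, arity 2) and at least one constant (c2).
Iterating h gives infinitely many distinct ground terms: c2, h(c2, c2), h(h(c2, c2), h(c2, c2)), ...
So the Herbrand universe is infinite.

infinite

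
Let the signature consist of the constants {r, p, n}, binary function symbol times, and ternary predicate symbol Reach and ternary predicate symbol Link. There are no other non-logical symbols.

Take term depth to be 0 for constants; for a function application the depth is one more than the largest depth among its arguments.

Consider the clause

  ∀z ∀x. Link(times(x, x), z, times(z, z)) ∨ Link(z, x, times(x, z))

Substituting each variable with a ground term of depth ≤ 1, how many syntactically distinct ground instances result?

Ground terms of depth ≤ 1:
  Count level by level. With function symbols times/2, the terms of depth ≤ k are the 3 constants together with each function applied to depth-≤(k−1) tuples, so N_k = 3 + N_{k-1}^2.
  N_0 = 3
  N_1 = 3 + 3^2 = 12
  Explicitly: r, p, n, times(r, r), times(r, p), times(r, n), times(p, r), times(p, p), times(p, n), times(n, r), times(n, p), times(n, n).
So there are 12 ground terms available for substitution.
There are 2 variables to instantiate (z, x), each occurring in at least one literal, so different choices give different ground instances.
Number of ground instances = 12^2 = 144.

144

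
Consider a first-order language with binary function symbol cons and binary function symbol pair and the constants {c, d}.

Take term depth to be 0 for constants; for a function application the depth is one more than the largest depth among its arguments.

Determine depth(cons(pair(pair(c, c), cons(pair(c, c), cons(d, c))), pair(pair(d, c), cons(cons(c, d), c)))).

4

depth(pair(c, c)) = 1 + max(0, 0) = 1
depth(cons(d, c)) = 1 + max(0, 0) = 1
depth(cons(pair(c, c), cons(d, c))) = 1 + max(1, 1) = 2
depth(pair(pair(c, c), cons(pair(c, c), cons(d, c)))) = 1 + max(1, 2) = 3
depth(pair(d, c)) = 1 + max(0, 0) = 1
depth(cons(c, d)) = 1 + max(0, 0) = 1
depth(cons(cons(c, d), c)) = 1 + max(1, 0) = 2
depth(pair(pair(d, c), cons(cons(c, d), c))) = 1 + max(1, 2) = 3
depth(cons(pair(pair(c, c), cons(pair(c, c), cons(d, c))), pair(pair(d, c), cons(cons(c, d), c)))) = 1 + max(3, 3) = 4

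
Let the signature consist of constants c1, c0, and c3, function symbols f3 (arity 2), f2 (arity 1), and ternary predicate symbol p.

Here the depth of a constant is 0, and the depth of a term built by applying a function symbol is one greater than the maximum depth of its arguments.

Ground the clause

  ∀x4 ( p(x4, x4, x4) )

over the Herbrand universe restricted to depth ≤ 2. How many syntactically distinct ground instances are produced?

Ground terms of depth ≤ 2:
  Let N_k = |{terms of depth ≤ k}|. Then N_0 = 3 and N_k = 3 + N_{k-1}^2 + N_{k-1} for k ≥ 1 (one summand per function symbol, arity giving the exponent).
  N_0 = 3
  N_1 = 3 + 3^2 + 3 = 15
  N_2 = 3 + 15^2 + 15 = 243
So there are 243 ground terms available for substitution.
The variable x4 ranges independently over the available ground terms, and distinct assignments produce distinct instances.
Number of ground instances = 243.

243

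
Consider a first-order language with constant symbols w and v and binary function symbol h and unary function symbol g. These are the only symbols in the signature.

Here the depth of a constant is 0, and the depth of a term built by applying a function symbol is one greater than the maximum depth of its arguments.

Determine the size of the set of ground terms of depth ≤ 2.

Let N_k = |{terms of depth ≤ k}|. Then N_0 = 2 and N_k = 2 + N_{k-1}^2 + N_{k-1} for k ≥ 1 (one summand per function symbol, arity giving the exponent).
N_0 = 2
N_1 = 2 + 2^2 + 2 = 8
N_2 = 2 + 8^2 + 8 = 74

74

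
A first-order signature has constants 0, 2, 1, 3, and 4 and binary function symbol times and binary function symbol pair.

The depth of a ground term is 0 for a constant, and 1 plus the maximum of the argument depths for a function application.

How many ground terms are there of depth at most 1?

55

Let N_k count ground terms of depth at most k. Each non-constant term of depth ≤ k is some function symbol applied to depth-≤(k−1) arguments, giving N_k = 5 + N_{k-1}^2 + N_{k-1}^2.
N_0 = 5
N_1 = 5 + 5^2 + 5^2 = 55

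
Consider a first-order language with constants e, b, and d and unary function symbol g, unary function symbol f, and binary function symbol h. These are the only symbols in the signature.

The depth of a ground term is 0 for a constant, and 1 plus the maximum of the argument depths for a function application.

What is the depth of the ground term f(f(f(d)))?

depth(f(d)) = 1 + depth(d) = 1 + 0 = 1
depth(f(f(d))) = 1 + depth(f(d)) = 1 + 1 = 2
depth(f(f(f(d)))) = 1 + depth(f(f(d))) = 1 + 2 = 3

3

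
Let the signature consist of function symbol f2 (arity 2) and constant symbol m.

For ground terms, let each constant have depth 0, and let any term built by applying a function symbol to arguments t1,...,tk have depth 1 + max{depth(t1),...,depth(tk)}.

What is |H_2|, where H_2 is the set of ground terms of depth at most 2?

5

Count level by level. With function symbols f2/2, the terms of depth ≤ k are the 1 constant together with each function applied to depth-≤(k−1) tuples, so N_k = 1 + N_{k-1}^2.
N_0 = 1
N_1 = 1 + 1^2 = 2
N_2 = 1 + 2^2 = 5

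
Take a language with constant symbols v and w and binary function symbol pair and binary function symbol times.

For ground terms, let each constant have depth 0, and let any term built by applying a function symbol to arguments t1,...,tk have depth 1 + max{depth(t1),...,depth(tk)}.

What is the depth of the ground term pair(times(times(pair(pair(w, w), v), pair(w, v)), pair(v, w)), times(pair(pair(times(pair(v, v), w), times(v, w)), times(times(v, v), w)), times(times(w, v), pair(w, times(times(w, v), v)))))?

6

depth(pair(w, w)) = 1 + max(0, 0) = 1
depth(pair(pair(w, w), v)) = 1 + max(1, 0) = 2
depth(pair(w, v)) = 1 + max(0, 0) = 1
depth(times(pair(pair(w, w), v), pair(w, v))) = 1 + max(2, 1) = 3
depth(pair(v, w)) = 1 + max(0, 0) = 1
depth(times(times(pair(pair(w, w), v), pair(w, v)), pair(v, w))) = 1 + max(3, 1) = 4
depth(pair(v, v)) = 1 + max(0, 0) = 1
depth(times(pair(v, v), w)) = 1 + max(1, 0) = 2
depth(times(v, w)) = 1 + max(0, 0) = 1
depth(pair(times(pair(v, v), w), times(v, w))) = 1 + max(2, 1) = 3
depth(times(v, v)) = 1 + max(0, 0) = 1
depth(times(times(v, v), w)) = 1 + max(1, 0) = 2
depth(pair(pair(times(pair(v, v), w), times(v, w)), times(times(v, v), w))) = 1 + max(3, 2) = 4
depth(times(w, v)) = 1 + max(0, 0) = 1
depth(times(times(w, v), v)) = 1 + max(1, 0) = 2
depth(pair(w, times(times(w, v), v))) = 1 + max(0, 2) = 3
depth(times(times(w, v), pair(w, times(times(w, v), v)))) = 1 + max(1, 3) = 4
depth(times(pair(pair(times(pair(v, v), w), times(v, w)), times(times(v, v), w)), times(times(w, v), pair(w, times(times(w, v), v))))) = 1 + max(4, 4) = 5
depth(pair(times(times(pair(pair(w, w), v), pair(w, v)), pair(v, w)), times(pair(pair(times(pair(v, v), w), times(v, w)), times(times(v, v), w)), times(times(w, v), pair(w, times(times(w, v), v)))))) = 1 + max(4, 5) = 6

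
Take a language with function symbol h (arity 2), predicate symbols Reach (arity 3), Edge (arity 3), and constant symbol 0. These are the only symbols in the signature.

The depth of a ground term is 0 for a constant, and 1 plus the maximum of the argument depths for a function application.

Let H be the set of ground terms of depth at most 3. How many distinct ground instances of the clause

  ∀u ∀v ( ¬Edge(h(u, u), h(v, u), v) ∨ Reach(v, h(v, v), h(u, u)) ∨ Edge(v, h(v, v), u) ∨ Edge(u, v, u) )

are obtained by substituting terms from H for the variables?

676

Ground terms of depth ≤ 3:
  Count level by level. With function symbols h/2, the terms of depth ≤ k are the 1 constant together with each function applied to depth-≤(k−1) tuples, so N_k = 1 + N_{k-1}^2.
  N_0 = 1
  N_1 = 1 + 1^2 = 2
  N_2 = 1 + 2^2 = 5
  N_3 = 1 + 5^2 = 26
So there are 26 ground terms available for substitution.
There are 2 variables to instantiate (u, v), each occurring in at least one literal, so different choices give different ground instances.
Number of ground instances = 26^2 = 676.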